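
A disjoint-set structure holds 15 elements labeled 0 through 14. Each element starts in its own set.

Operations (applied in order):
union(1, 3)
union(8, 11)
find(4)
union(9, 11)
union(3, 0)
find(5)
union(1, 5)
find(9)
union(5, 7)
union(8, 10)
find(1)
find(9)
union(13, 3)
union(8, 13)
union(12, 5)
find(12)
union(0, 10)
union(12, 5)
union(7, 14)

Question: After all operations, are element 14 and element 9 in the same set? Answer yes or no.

Answer: yes

Derivation:
Step 1: union(1, 3) -> merged; set of 1 now {1, 3}
Step 2: union(8, 11) -> merged; set of 8 now {8, 11}
Step 3: find(4) -> no change; set of 4 is {4}
Step 4: union(9, 11) -> merged; set of 9 now {8, 9, 11}
Step 5: union(3, 0) -> merged; set of 3 now {0, 1, 3}
Step 6: find(5) -> no change; set of 5 is {5}
Step 7: union(1, 5) -> merged; set of 1 now {0, 1, 3, 5}
Step 8: find(9) -> no change; set of 9 is {8, 9, 11}
Step 9: union(5, 7) -> merged; set of 5 now {0, 1, 3, 5, 7}
Step 10: union(8, 10) -> merged; set of 8 now {8, 9, 10, 11}
Step 11: find(1) -> no change; set of 1 is {0, 1, 3, 5, 7}
Step 12: find(9) -> no change; set of 9 is {8, 9, 10, 11}
Step 13: union(13, 3) -> merged; set of 13 now {0, 1, 3, 5, 7, 13}
Step 14: union(8, 13) -> merged; set of 8 now {0, 1, 3, 5, 7, 8, 9, 10, 11, 13}
Step 15: union(12, 5) -> merged; set of 12 now {0, 1, 3, 5, 7, 8, 9, 10, 11, 12, 13}
Step 16: find(12) -> no change; set of 12 is {0, 1, 3, 5, 7, 8, 9, 10, 11, 12, 13}
Step 17: union(0, 10) -> already same set; set of 0 now {0, 1, 3, 5, 7, 8, 9, 10, 11, 12, 13}
Step 18: union(12, 5) -> already same set; set of 12 now {0, 1, 3, 5, 7, 8, 9, 10, 11, 12, 13}
Step 19: union(7, 14) -> merged; set of 7 now {0, 1, 3, 5, 7, 8, 9, 10, 11, 12, 13, 14}
Set of 14: {0, 1, 3, 5, 7, 8, 9, 10, 11, 12, 13, 14}; 9 is a member.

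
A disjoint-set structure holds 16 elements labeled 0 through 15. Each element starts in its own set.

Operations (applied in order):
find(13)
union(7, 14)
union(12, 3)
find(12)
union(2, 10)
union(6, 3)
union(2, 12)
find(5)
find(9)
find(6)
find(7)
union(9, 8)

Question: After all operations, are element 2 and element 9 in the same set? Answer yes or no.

Answer: no

Derivation:
Step 1: find(13) -> no change; set of 13 is {13}
Step 2: union(7, 14) -> merged; set of 7 now {7, 14}
Step 3: union(12, 3) -> merged; set of 12 now {3, 12}
Step 4: find(12) -> no change; set of 12 is {3, 12}
Step 5: union(2, 10) -> merged; set of 2 now {2, 10}
Step 6: union(6, 3) -> merged; set of 6 now {3, 6, 12}
Step 7: union(2, 12) -> merged; set of 2 now {2, 3, 6, 10, 12}
Step 8: find(5) -> no change; set of 5 is {5}
Step 9: find(9) -> no change; set of 9 is {9}
Step 10: find(6) -> no change; set of 6 is {2, 3, 6, 10, 12}
Step 11: find(7) -> no change; set of 7 is {7, 14}
Step 12: union(9, 8) -> merged; set of 9 now {8, 9}
Set of 2: {2, 3, 6, 10, 12}; 9 is not a member.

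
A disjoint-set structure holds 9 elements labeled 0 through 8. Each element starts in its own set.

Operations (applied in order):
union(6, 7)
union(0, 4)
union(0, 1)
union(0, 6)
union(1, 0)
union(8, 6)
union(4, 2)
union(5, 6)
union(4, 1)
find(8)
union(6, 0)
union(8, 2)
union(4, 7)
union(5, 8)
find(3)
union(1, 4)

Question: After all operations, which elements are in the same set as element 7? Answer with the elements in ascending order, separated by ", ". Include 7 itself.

Step 1: union(6, 7) -> merged; set of 6 now {6, 7}
Step 2: union(0, 4) -> merged; set of 0 now {0, 4}
Step 3: union(0, 1) -> merged; set of 0 now {0, 1, 4}
Step 4: union(0, 6) -> merged; set of 0 now {0, 1, 4, 6, 7}
Step 5: union(1, 0) -> already same set; set of 1 now {0, 1, 4, 6, 7}
Step 6: union(8, 6) -> merged; set of 8 now {0, 1, 4, 6, 7, 8}
Step 7: union(4, 2) -> merged; set of 4 now {0, 1, 2, 4, 6, 7, 8}
Step 8: union(5, 6) -> merged; set of 5 now {0, 1, 2, 4, 5, 6, 7, 8}
Step 9: union(4, 1) -> already same set; set of 4 now {0, 1, 2, 4, 5, 6, 7, 8}
Step 10: find(8) -> no change; set of 8 is {0, 1, 2, 4, 5, 6, 7, 8}
Step 11: union(6, 0) -> already same set; set of 6 now {0, 1, 2, 4, 5, 6, 7, 8}
Step 12: union(8, 2) -> already same set; set of 8 now {0, 1, 2, 4, 5, 6, 7, 8}
Step 13: union(4, 7) -> already same set; set of 4 now {0, 1, 2, 4, 5, 6, 7, 8}
Step 14: union(5, 8) -> already same set; set of 5 now {0, 1, 2, 4, 5, 6, 7, 8}
Step 15: find(3) -> no change; set of 3 is {3}
Step 16: union(1, 4) -> already same set; set of 1 now {0, 1, 2, 4, 5, 6, 7, 8}
Component of 7: {0, 1, 2, 4, 5, 6, 7, 8}

Answer: 0, 1, 2, 4, 5, 6, 7, 8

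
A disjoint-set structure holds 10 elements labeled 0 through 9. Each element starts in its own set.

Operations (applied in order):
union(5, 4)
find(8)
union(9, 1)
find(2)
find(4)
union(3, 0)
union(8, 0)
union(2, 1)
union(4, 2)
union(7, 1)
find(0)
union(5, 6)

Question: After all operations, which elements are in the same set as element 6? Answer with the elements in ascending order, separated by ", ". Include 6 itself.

Answer: 1, 2, 4, 5, 6, 7, 9

Derivation:
Step 1: union(5, 4) -> merged; set of 5 now {4, 5}
Step 2: find(8) -> no change; set of 8 is {8}
Step 3: union(9, 1) -> merged; set of 9 now {1, 9}
Step 4: find(2) -> no change; set of 2 is {2}
Step 5: find(4) -> no change; set of 4 is {4, 5}
Step 6: union(3, 0) -> merged; set of 3 now {0, 3}
Step 7: union(8, 0) -> merged; set of 8 now {0, 3, 8}
Step 8: union(2, 1) -> merged; set of 2 now {1, 2, 9}
Step 9: union(4, 2) -> merged; set of 4 now {1, 2, 4, 5, 9}
Step 10: union(7, 1) -> merged; set of 7 now {1, 2, 4, 5, 7, 9}
Step 11: find(0) -> no change; set of 0 is {0, 3, 8}
Step 12: union(5, 6) -> merged; set of 5 now {1, 2, 4, 5, 6, 7, 9}
Component of 6: {1, 2, 4, 5, 6, 7, 9}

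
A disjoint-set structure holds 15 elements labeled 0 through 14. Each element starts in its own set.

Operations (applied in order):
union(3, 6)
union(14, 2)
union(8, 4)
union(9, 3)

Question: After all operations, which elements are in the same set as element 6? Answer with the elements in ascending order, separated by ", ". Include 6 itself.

Answer: 3, 6, 9

Derivation:
Step 1: union(3, 6) -> merged; set of 3 now {3, 6}
Step 2: union(14, 2) -> merged; set of 14 now {2, 14}
Step 3: union(8, 4) -> merged; set of 8 now {4, 8}
Step 4: union(9, 3) -> merged; set of 9 now {3, 6, 9}
Component of 6: {3, 6, 9}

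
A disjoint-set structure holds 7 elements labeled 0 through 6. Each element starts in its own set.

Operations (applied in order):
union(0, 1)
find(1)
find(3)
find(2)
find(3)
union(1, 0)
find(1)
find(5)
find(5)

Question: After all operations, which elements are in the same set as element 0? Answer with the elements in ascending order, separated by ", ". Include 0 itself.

Step 1: union(0, 1) -> merged; set of 0 now {0, 1}
Step 2: find(1) -> no change; set of 1 is {0, 1}
Step 3: find(3) -> no change; set of 3 is {3}
Step 4: find(2) -> no change; set of 2 is {2}
Step 5: find(3) -> no change; set of 3 is {3}
Step 6: union(1, 0) -> already same set; set of 1 now {0, 1}
Step 7: find(1) -> no change; set of 1 is {0, 1}
Step 8: find(5) -> no change; set of 5 is {5}
Step 9: find(5) -> no change; set of 5 is {5}
Component of 0: {0, 1}

Answer: 0, 1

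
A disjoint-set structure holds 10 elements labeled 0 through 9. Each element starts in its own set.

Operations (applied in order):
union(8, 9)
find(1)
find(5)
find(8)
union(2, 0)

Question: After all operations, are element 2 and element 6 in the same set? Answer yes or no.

Answer: no

Derivation:
Step 1: union(8, 9) -> merged; set of 8 now {8, 9}
Step 2: find(1) -> no change; set of 1 is {1}
Step 3: find(5) -> no change; set of 5 is {5}
Step 4: find(8) -> no change; set of 8 is {8, 9}
Step 5: union(2, 0) -> merged; set of 2 now {0, 2}
Set of 2: {0, 2}; 6 is not a member.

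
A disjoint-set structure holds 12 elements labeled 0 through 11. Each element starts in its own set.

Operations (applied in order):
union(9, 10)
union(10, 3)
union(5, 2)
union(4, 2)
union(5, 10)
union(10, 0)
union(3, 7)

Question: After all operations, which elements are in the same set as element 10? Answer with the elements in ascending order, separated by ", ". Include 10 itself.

Step 1: union(9, 10) -> merged; set of 9 now {9, 10}
Step 2: union(10, 3) -> merged; set of 10 now {3, 9, 10}
Step 3: union(5, 2) -> merged; set of 5 now {2, 5}
Step 4: union(4, 2) -> merged; set of 4 now {2, 4, 5}
Step 5: union(5, 10) -> merged; set of 5 now {2, 3, 4, 5, 9, 10}
Step 6: union(10, 0) -> merged; set of 10 now {0, 2, 3, 4, 5, 9, 10}
Step 7: union(3, 7) -> merged; set of 3 now {0, 2, 3, 4, 5, 7, 9, 10}
Component of 10: {0, 2, 3, 4, 5, 7, 9, 10}

Answer: 0, 2, 3, 4, 5, 7, 9, 10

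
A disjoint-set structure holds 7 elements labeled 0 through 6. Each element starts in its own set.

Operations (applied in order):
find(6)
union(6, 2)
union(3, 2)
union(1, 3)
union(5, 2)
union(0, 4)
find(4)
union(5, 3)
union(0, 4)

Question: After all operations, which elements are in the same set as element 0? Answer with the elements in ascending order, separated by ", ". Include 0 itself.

Step 1: find(6) -> no change; set of 6 is {6}
Step 2: union(6, 2) -> merged; set of 6 now {2, 6}
Step 3: union(3, 2) -> merged; set of 3 now {2, 3, 6}
Step 4: union(1, 3) -> merged; set of 1 now {1, 2, 3, 6}
Step 5: union(5, 2) -> merged; set of 5 now {1, 2, 3, 5, 6}
Step 6: union(0, 4) -> merged; set of 0 now {0, 4}
Step 7: find(4) -> no change; set of 4 is {0, 4}
Step 8: union(5, 3) -> already same set; set of 5 now {1, 2, 3, 5, 6}
Step 9: union(0, 4) -> already same set; set of 0 now {0, 4}
Component of 0: {0, 4}

Answer: 0, 4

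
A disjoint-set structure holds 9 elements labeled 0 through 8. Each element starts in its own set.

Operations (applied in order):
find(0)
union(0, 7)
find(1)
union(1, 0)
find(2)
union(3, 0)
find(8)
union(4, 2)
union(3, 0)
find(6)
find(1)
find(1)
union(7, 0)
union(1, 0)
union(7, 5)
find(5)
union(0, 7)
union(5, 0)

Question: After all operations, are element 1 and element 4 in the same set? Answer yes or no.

Step 1: find(0) -> no change; set of 0 is {0}
Step 2: union(0, 7) -> merged; set of 0 now {0, 7}
Step 3: find(1) -> no change; set of 1 is {1}
Step 4: union(1, 0) -> merged; set of 1 now {0, 1, 7}
Step 5: find(2) -> no change; set of 2 is {2}
Step 6: union(3, 0) -> merged; set of 3 now {0, 1, 3, 7}
Step 7: find(8) -> no change; set of 8 is {8}
Step 8: union(4, 2) -> merged; set of 4 now {2, 4}
Step 9: union(3, 0) -> already same set; set of 3 now {0, 1, 3, 7}
Step 10: find(6) -> no change; set of 6 is {6}
Step 11: find(1) -> no change; set of 1 is {0, 1, 3, 7}
Step 12: find(1) -> no change; set of 1 is {0, 1, 3, 7}
Step 13: union(7, 0) -> already same set; set of 7 now {0, 1, 3, 7}
Step 14: union(1, 0) -> already same set; set of 1 now {0, 1, 3, 7}
Step 15: union(7, 5) -> merged; set of 7 now {0, 1, 3, 5, 7}
Step 16: find(5) -> no change; set of 5 is {0, 1, 3, 5, 7}
Step 17: union(0, 7) -> already same set; set of 0 now {0, 1, 3, 5, 7}
Step 18: union(5, 0) -> already same set; set of 5 now {0, 1, 3, 5, 7}
Set of 1: {0, 1, 3, 5, 7}; 4 is not a member.

Answer: no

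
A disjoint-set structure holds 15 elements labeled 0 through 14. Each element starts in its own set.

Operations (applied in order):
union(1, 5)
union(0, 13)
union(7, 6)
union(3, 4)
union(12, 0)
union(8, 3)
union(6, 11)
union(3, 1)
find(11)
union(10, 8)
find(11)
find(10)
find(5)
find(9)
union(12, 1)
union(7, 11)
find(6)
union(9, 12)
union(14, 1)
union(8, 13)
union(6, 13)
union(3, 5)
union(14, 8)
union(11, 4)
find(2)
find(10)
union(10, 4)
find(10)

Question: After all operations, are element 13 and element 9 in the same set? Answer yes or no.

Step 1: union(1, 5) -> merged; set of 1 now {1, 5}
Step 2: union(0, 13) -> merged; set of 0 now {0, 13}
Step 3: union(7, 6) -> merged; set of 7 now {6, 7}
Step 4: union(3, 4) -> merged; set of 3 now {3, 4}
Step 5: union(12, 0) -> merged; set of 12 now {0, 12, 13}
Step 6: union(8, 3) -> merged; set of 8 now {3, 4, 8}
Step 7: union(6, 11) -> merged; set of 6 now {6, 7, 11}
Step 8: union(3, 1) -> merged; set of 3 now {1, 3, 4, 5, 8}
Step 9: find(11) -> no change; set of 11 is {6, 7, 11}
Step 10: union(10, 8) -> merged; set of 10 now {1, 3, 4, 5, 8, 10}
Step 11: find(11) -> no change; set of 11 is {6, 7, 11}
Step 12: find(10) -> no change; set of 10 is {1, 3, 4, 5, 8, 10}
Step 13: find(5) -> no change; set of 5 is {1, 3, 4, 5, 8, 10}
Step 14: find(9) -> no change; set of 9 is {9}
Step 15: union(12, 1) -> merged; set of 12 now {0, 1, 3, 4, 5, 8, 10, 12, 13}
Step 16: union(7, 11) -> already same set; set of 7 now {6, 7, 11}
Step 17: find(6) -> no change; set of 6 is {6, 7, 11}
Step 18: union(9, 12) -> merged; set of 9 now {0, 1, 3, 4, 5, 8, 9, 10, 12, 13}
Step 19: union(14, 1) -> merged; set of 14 now {0, 1, 3, 4, 5, 8, 9, 10, 12, 13, 14}
Step 20: union(8, 13) -> already same set; set of 8 now {0, 1, 3, 4, 5, 8, 9, 10, 12, 13, 14}
Step 21: union(6, 13) -> merged; set of 6 now {0, 1, 3, 4, 5, 6, 7, 8, 9, 10, 11, 12, 13, 14}
Step 22: union(3, 5) -> already same set; set of 3 now {0, 1, 3, 4, 5, 6, 7, 8, 9, 10, 11, 12, 13, 14}
Step 23: union(14, 8) -> already same set; set of 14 now {0, 1, 3, 4, 5, 6, 7, 8, 9, 10, 11, 12, 13, 14}
Step 24: union(11, 4) -> already same set; set of 11 now {0, 1, 3, 4, 5, 6, 7, 8, 9, 10, 11, 12, 13, 14}
Step 25: find(2) -> no change; set of 2 is {2}
Step 26: find(10) -> no change; set of 10 is {0, 1, 3, 4, 5, 6, 7, 8, 9, 10, 11, 12, 13, 14}
Step 27: union(10, 4) -> already same set; set of 10 now {0, 1, 3, 4, 5, 6, 7, 8, 9, 10, 11, 12, 13, 14}
Step 28: find(10) -> no change; set of 10 is {0, 1, 3, 4, 5, 6, 7, 8, 9, 10, 11, 12, 13, 14}
Set of 13: {0, 1, 3, 4, 5, 6, 7, 8, 9, 10, 11, 12, 13, 14}; 9 is a member.

Answer: yes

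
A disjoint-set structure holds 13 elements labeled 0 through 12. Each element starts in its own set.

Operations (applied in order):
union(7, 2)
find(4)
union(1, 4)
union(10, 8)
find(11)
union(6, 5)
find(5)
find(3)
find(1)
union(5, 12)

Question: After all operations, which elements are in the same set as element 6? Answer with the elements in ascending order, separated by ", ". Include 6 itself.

Answer: 5, 6, 12

Derivation:
Step 1: union(7, 2) -> merged; set of 7 now {2, 7}
Step 2: find(4) -> no change; set of 4 is {4}
Step 3: union(1, 4) -> merged; set of 1 now {1, 4}
Step 4: union(10, 8) -> merged; set of 10 now {8, 10}
Step 5: find(11) -> no change; set of 11 is {11}
Step 6: union(6, 5) -> merged; set of 6 now {5, 6}
Step 7: find(5) -> no change; set of 5 is {5, 6}
Step 8: find(3) -> no change; set of 3 is {3}
Step 9: find(1) -> no change; set of 1 is {1, 4}
Step 10: union(5, 12) -> merged; set of 5 now {5, 6, 12}
Component of 6: {5, 6, 12}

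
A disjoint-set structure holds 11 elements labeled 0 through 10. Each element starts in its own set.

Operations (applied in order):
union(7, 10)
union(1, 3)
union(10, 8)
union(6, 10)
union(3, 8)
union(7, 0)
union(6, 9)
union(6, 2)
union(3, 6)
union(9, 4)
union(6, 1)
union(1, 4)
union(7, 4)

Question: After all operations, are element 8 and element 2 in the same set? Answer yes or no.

Answer: yes

Derivation:
Step 1: union(7, 10) -> merged; set of 7 now {7, 10}
Step 2: union(1, 3) -> merged; set of 1 now {1, 3}
Step 3: union(10, 8) -> merged; set of 10 now {7, 8, 10}
Step 4: union(6, 10) -> merged; set of 6 now {6, 7, 8, 10}
Step 5: union(3, 8) -> merged; set of 3 now {1, 3, 6, 7, 8, 10}
Step 6: union(7, 0) -> merged; set of 7 now {0, 1, 3, 6, 7, 8, 10}
Step 7: union(6, 9) -> merged; set of 6 now {0, 1, 3, 6, 7, 8, 9, 10}
Step 8: union(6, 2) -> merged; set of 6 now {0, 1, 2, 3, 6, 7, 8, 9, 10}
Step 9: union(3, 6) -> already same set; set of 3 now {0, 1, 2, 3, 6, 7, 8, 9, 10}
Step 10: union(9, 4) -> merged; set of 9 now {0, 1, 2, 3, 4, 6, 7, 8, 9, 10}
Step 11: union(6, 1) -> already same set; set of 6 now {0, 1, 2, 3, 4, 6, 7, 8, 9, 10}
Step 12: union(1, 4) -> already same set; set of 1 now {0, 1, 2, 3, 4, 6, 7, 8, 9, 10}
Step 13: union(7, 4) -> already same set; set of 7 now {0, 1, 2, 3, 4, 6, 7, 8, 9, 10}
Set of 8: {0, 1, 2, 3, 4, 6, 7, 8, 9, 10}; 2 is a member.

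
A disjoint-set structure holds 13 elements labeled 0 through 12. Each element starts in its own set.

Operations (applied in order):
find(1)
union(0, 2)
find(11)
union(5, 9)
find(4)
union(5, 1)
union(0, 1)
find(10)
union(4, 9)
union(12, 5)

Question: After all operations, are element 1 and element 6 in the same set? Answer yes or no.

Step 1: find(1) -> no change; set of 1 is {1}
Step 2: union(0, 2) -> merged; set of 0 now {0, 2}
Step 3: find(11) -> no change; set of 11 is {11}
Step 4: union(5, 9) -> merged; set of 5 now {5, 9}
Step 5: find(4) -> no change; set of 4 is {4}
Step 6: union(5, 1) -> merged; set of 5 now {1, 5, 9}
Step 7: union(0, 1) -> merged; set of 0 now {0, 1, 2, 5, 9}
Step 8: find(10) -> no change; set of 10 is {10}
Step 9: union(4, 9) -> merged; set of 4 now {0, 1, 2, 4, 5, 9}
Step 10: union(12, 5) -> merged; set of 12 now {0, 1, 2, 4, 5, 9, 12}
Set of 1: {0, 1, 2, 4, 5, 9, 12}; 6 is not a member.

Answer: no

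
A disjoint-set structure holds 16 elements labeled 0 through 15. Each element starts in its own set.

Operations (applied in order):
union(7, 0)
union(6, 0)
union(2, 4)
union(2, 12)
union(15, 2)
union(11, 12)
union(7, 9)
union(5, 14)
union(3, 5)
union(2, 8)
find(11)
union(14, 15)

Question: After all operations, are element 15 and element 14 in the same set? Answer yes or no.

Answer: yes

Derivation:
Step 1: union(7, 0) -> merged; set of 7 now {0, 7}
Step 2: union(6, 0) -> merged; set of 6 now {0, 6, 7}
Step 3: union(2, 4) -> merged; set of 2 now {2, 4}
Step 4: union(2, 12) -> merged; set of 2 now {2, 4, 12}
Step 5: union(15, 2) -> merged; set of 15 now {2, 4, 12, 15}
Step 6: union(11, 12) -> merged; set of 11 now {2, 4, 11, 12, 15}
Step 7: union(7, 9) -> merged; set of 7 now {0, 6, 7, 9}
Step 8: union(5, 14) -> merged; set of 5 now {5, 14}
Step 9: union(3, 5) -> merged; set of 3 now {3, 5, 14}
Step 10: union(2, 8) -> merged; set of 2 now {2, 4, 8, 11, 12, 15}
Step 11: find(11) -> no change; set of 11 is {2, 4, 8, 11, 12, 15}
Step 12: union(14, 15) -> merged; set of 14 now {2, 3, 4, 5, 8, 11, 12, 14, 15}
Set of 15: {2, 3, 4, 5, 8, 11, 12, 14, 15}; 14 is a member.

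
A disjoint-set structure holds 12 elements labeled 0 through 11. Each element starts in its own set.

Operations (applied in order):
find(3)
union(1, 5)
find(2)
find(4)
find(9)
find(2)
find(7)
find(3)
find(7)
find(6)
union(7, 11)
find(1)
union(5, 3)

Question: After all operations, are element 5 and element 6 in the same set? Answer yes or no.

Answer: no

Derivation:
Step 1: find(3) -> no change; set of 3 is {3}
Step 2: union(1, 5) -> merged; set of 1 now {1, 5}
Step 3: find(2) -> no change; set of 2 is {2}
Step 4: find(4) -> no change; set of 4 is {4}
Step 5: find(9) -> no change; set of 9 is {9}
Step 6: find(2) -> no change; set of 2 is {2}
Step 7: find(7) -> no change; set of 7 is {7}
Step 8: find(3) -> no change; set of 3 is {3}
Step 9: find(7) -> no change; set of 7 is {7}
Step 10: find(6) -> no change; set of 6 is {6}
Step 11: union(7, 11) -> merged; set of 7 now {7, 11}
Step 12: find(1) -> no change; set of 1 is {1, 5}
Step 13: union(5, 3) -> merged; set of 5 now {1, 3, 5}
Set of 5: {1, 3, 5}; 6 is not a member.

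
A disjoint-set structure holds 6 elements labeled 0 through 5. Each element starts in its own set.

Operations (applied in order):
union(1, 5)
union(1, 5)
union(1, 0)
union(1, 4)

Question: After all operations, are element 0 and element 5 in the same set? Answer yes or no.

Answer: yes

Derivation:
Step 1: union(1, 5) -> merged; set of 1 now {1, 5}
Step 2: union(1, 5) -> already same set; set of 1 now {1, 5}
Step 3: union(1, 0) -> merged; set of 1 now {0, 1, 5}
Step 4: union(1, 4) -> merged; set of 1 now {0, 1, 4, 5}
Set of 0: {0, 1, 4, 5}; 5 is a member.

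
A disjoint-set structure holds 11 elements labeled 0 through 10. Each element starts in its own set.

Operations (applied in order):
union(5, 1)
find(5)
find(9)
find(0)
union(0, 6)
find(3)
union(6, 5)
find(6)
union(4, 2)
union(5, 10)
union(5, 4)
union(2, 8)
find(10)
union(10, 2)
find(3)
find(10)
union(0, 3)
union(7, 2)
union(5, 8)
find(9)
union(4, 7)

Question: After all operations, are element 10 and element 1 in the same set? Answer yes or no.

Answer: yes

Derivation:
Step 1: union(5, 1) -> merged; set of 5 now {1, 5}
Step 2: find(5) -> no change; set of 5 is {1, 5}
Step 3: find(9) -> no change; set of 9 is {9}
Step 4: find(0) -> no change; set of 0 is {0}
Step 5: union(0, 6) -> merged; set of 0 now {0, 6}
Step 6: find(3) -> no change; set of 3 is {3}
Step 7: union(6, 5) -> merged; set of 6 now {0, 1, 5, 6}
Step 8: find(6) -> no change; set of 6 is {0, 1, 5, 6}
Step 9: union(4, 2) -> merged; set of 4 now {2, 4}
Step 10: union(5, 10) -> merged; set of 5 now {0, 1, 5, 6, 10}
Step 11: union(5, 4) -> merged; set of 5 now {0, 1, 2, 4, 5, 6, 10}
Step 12: union(2, 8) -> merged; set of 2 now {0, 1, 2, 4, 5, 6, 8, 10}
Step 13: find(10) -> no change; set of 10 is {0, 1, 2, 4, 5, 6, 8, 10}
Step 14: union(10, 2) -> already same set; set of 10 now {0, 1, 2, 4, 5, 6, 8, 10}
Step 15: find(3) -> no change; set of 3 is {3}
Step 16: find(10) -> no change; set of 10 is {0, 1, 2, 4, 5, 6, 8, 10}
Step 17: union(0, 3) -> merged; set of 0 now {0, 1, 2, 3, 4, 5, 6, 8, 10}
Step 18: union(7, 2) -> merged; set of 7 now {0, 1, 2, 3, 4, 5, 6, 7, 8, 10}
Step 19: union(5, 8) -> already same set; set of 5 now {0, 1, 2, 3, 4, 5, 6, 7, 8, 10}
Step 20: find(9) -> no change; set of 9 is {9}
Step 21: union(4, 7) -> already same set; set of 4 now {0, 1, 2, 3, 4, 5, 6, 7, 8, 10}
Set of 10: {0, 1, 2, 3, 4, 5, 6, 7, 8, 10}; 1 is a member.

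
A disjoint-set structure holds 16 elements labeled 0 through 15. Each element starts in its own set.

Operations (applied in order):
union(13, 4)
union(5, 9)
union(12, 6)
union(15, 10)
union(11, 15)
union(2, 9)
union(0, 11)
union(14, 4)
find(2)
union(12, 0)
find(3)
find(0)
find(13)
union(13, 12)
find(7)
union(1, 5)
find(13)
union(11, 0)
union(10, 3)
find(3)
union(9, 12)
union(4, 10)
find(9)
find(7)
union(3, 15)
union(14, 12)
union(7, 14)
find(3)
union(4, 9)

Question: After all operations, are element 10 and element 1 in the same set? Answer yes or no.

Step 1: union(13, 4) -> merged; set of 13 now {4, 13}
Step 2: union(5, 9) -> merged; set of 5 now {5, 9}
Step 3: union(12, 6) -> merged; set of 12 now {6, 12}
Step 4: union(15, 10) -> merged; set of 15 now {10, 15}
Step 5: union(11, 15) -> merged; set of 11 now {10, 11, 15}
Step 6: union(2, 9) -> merged; set of 2 now {2, 5, 9}
Step 7: union(0, 11) -> merged; set of 0 now {0, 10, 11, 15}
Step 8: union(14, 4) -> merged; set of 14 now {4, 13, 14}
Step 9: find(2) -> no change; set of 2 is {2, 5, 9}
Step 10: union(12, 0) -> merged; set of 12 now {0, 6, 10, 11, 12, 15}
Step 11: find(3) -> no change; set of 3 is {3}
Step 12: find(0) -> no change; set of 0 is {0, 6, 10, 11, 12, 15}
Step 13: find(13) -> no change; set of 13 is {4, 13, 14}
Step 14: union(13, 12) -> merged; set of 13 now {0, 4, 6, 10, 11, 12, 13, 14, 15}
Step 15: find(7) -> no change; set of 7 is {7}
Step 16: union(1, 5) -> merged; set of 1 now {1, 2, 5, 9}
Step 17: find(13) -> no change; set of 13 is {0, 4, 6, 10, 11, 12, 13, 14, 15}
Step 18: union(11, 0) -> already same set; set of 11 now {0, 4, 6, 10, 11, 12, 13, 14, 15}
Step 19: union(10, 3) -> merged; set of 10 now {0, 3, 4, 6, 10, 11, 12, 13, 14, 15}
Step 20: find(3) -> no change; set of 3 is {0, 3, 4, 6, 10, 11, 12, 13, 14, 15}
Step 21: union(9, 12) -> merged; set of 9 now {0, 1, 2, 3, 4, 5, 6, 9, 10, 11, 12, 13, 14, 15}
Step 22: union(4, 10) -> already same set; set of 4 now {0, 1, 2, 3, 4, 5, 6, 9, 10, 11, 12, 13, 14, 15}
Step 23: find(9) -> no change; set of 9 is {0, 1, 2, 3, 4, 5, 6, 9, 10, 11, 12, 13, 14, 15}
Step 24: find(7) -> no change; set of 7 is {7}
Step 25: union(3, 15) -> already same set; set of 3 now {0, 1, 2, 3, 4, 5, 6, 9, 10, 11, 12, 13, 14, 15}
Step 26: union(14, 12) -> already same set; set of 14 now {0, 1, 2, 3, 4, 5, 6, 9, 10, 11, 12, 13, 14, 15}
Step 27: union(7, 14) -> merged; set of 7 now {0, 1, 2, 3, 4, 5, 6, 7, 9, 10, 11, 12, 13, 14, 15}
Step 28: find(3) -> no change; set of 3 is {0, 1, 2, 3, 4, 5, 6, 7, 9, 10, 11, 12, 13, 14, 15}
Step 29: union(4, 9) -> already same set; set of 4 now {0, 1, 2, 3, 4, 5, 6, 7, 9, 10, 11, 12, 13, 14, 15}
Set of 10: {0, 1, 2, 3, 4, 5, 6, 7, 9, 10, 11, 12, 13, 14, 15}; 1 is a member.

Answer: yes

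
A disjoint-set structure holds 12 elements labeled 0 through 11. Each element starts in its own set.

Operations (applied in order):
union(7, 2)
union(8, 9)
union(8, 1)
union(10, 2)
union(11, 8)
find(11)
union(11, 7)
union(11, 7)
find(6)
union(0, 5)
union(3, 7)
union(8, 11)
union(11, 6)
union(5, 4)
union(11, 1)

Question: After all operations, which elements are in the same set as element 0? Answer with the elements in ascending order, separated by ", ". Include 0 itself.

Step 1: union(7, 2) -> merged; set of 7 now {2, 7}
Step 2: union(8, 9) -> merged; set of 8 now {8, 9}
Step 3: union(8, 1) -> merged; set of 8 now {1, 8, 9}
Step 4: union(10, 2) -> merged; set of 10 now {2, 7, 10}
Step 5: union(11, 8) -> merged; set of 11 now {1, 8, 9, 11}
Step 6: find(11) -> no change; set of 11 is {1, 8, 9, 11}
Step 7: union(11, 7) -> merged; set of 11 now {1, 2, 7, 8, 9, 10, 11}
Step 8: union(11, 7) -> already same set; set of 11 now {1, 2, 7, 8, 9, 10, 11}
Step 9: find(6) -> no change; set of 6 is {6}
Step 10: union(0, 5) -> merged; set of 0 now {0, 5}
Step 11: union(3, 7) -> merged; set of 3 now {1, 2, 3, 7, 8, 9, 10, 11}
Step 12: union(8, 11) -> already same set; set of 8 now {1, 2, 3, 7, 8, 9, 10, 11}
Step 13: union(11, 6) -> merged; set of 11 now {1, 2, 3, 6, 7, 8, 9, 10, 11}
Step 14: union(5, 4) -> merged; set of 5 now {0, 4, 5}
Step 15: union(11, 1) -> already same set; set of 11 now {1, 2, 3, 6, 7, 8, 9, 10, 11}
Component of 0: {0, 4, 5}

Answer: 0, 4, 5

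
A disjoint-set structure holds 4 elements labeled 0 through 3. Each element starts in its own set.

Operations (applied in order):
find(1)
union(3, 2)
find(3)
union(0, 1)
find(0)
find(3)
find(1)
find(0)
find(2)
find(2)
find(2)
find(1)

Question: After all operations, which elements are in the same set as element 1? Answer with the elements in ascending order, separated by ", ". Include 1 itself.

Answer: 0, 1

Derivation:
Step 1: find(1) -> no change; set of 1 is {1}
Step 2: union(3, 2) -> merged; set of 3 now {2, 3}
Step 3: find(3) -> no change; set of 3 is {2, 3}
Step 4: union(0, 1) -> merged; set of 0 now {0, 1}
Step 5: find(0) -> no change; set of 0 is {0, 1}
Step 6: find(3) -> no change; set of 3 is {2, 3}
Step 7: find(1) -> no change; set of 1 is {0, 1}
Step 8: find(0) -> no change; set of 0 is {0, 1}
Step 9: find(2) -> no change; set of 2 is {2, 3}
Step 10: find(2) -> no change; set of 2 is {2, 3}
Step 11: find(2) -> no change; set of 2 is {2, 3}
Step 12: find(1) -> no change; set of 1 is {0, 1}
Component of 1: {0, 1}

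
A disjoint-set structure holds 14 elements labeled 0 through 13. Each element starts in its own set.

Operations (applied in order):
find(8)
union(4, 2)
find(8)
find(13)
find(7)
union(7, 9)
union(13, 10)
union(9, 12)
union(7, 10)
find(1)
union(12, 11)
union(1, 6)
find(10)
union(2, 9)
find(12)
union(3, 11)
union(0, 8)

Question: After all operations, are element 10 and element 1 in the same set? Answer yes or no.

Answer: no

Derivation:
Step 1: find(8) -> no change; set of 8 is {8}
Step 2: union(4, 2) -> merged; set of 4 now {2, 4}
Step 3: find(8) -> no change; set of 8 is {8}
Step 4: find(13) -> no change; set of 13 is {13}
Step 5: find(7) -> no change; set of 7 is {7}
Step 6: union(7, 9) -> merged; set of 7 now {7, 9}
Step 7: union(13, 10) -> merged; set of 13 now {10, 13}
Step 8: union(9, 12) -> merged; set of 9 now {7, 9, 12}
Step 9: union(7, 10) -> merged; set of 7 now {7, 9, 10, 12, 13}
Step 10: find(1) -> no change; set of 1 is {1}
Step 11: union(12, 11) -> merged; set of 12 now {7, 9, 10, 11, 12, 13}
Step 12: union(1, 6) -> merged; set of 1 now {1, 6}
Step 13: find(10) -> no change; set of 10 is {7, 9, 10, 11, 12, 13}
Step 14: union(2, 9) -> merged; set of 2 now {2, 4, 7, 9, 10, 11, 12, 13}
Step 15: find(12) -> no change; set of 12 is {2, 4, 7, 9, 10, 11, 12, 13}
Step 16: union(3, 11) -> merged; set of 3 now {2, 3, 4, 7, 9, 10, 11, 12, 13}
Step 17: union(0, 8) -> merged; set of 0 now {0, 8}
Set of 10: {2, 3, 4, 7, 9, 10, 11, 12, 13}; 1 is not a member.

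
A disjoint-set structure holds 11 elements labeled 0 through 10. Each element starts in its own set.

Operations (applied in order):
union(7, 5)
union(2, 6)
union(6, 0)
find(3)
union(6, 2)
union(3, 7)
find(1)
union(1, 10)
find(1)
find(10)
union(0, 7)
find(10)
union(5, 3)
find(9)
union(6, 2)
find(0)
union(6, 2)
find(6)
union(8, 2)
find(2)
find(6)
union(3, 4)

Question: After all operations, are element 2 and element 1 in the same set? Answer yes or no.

Answer: no

Derivation:
Step 1: union(7, 5) -> merged; set of 7 now {5, 7}
Step 2: union(2, 6) -> merged; set of 2 now {2, 6}
Step 3: union(6, 0) -> merged; set of 6 now {0, 2, 6}
Step 4: find(3) -> no change; set of 3 is {3}
Step 5: union(6, 2) -> already same set; set of 6 now {0, 2, 6}
Step 6: union(3, 7) -> merged; set of 3 now {3, 5, 7}
Step 7: find(1) -> no change; set of 1 is {1}
Step 8: union(1, 10) -> merged; set of 1 now {1, 10}
Step 9: find(1) -> no change; set of 1 is {1, 10}
Step 10: find(10) -> no change; set of 10 is {1, 10}
Step 11: union(0, 7) -> merged; set of 0 now {0, 2, 3, 5, 6, 7}
Step 12: find(10) -> no change; set of 10 is {1, 10}
Step 13: union(5, 3) -> already same set; set of 5 now {0, 2, 3, 5, 6, 7}
Step 14: find(9) -> no change; set of 9 is {9}
Step 15: union(6, 2) -> already same set; set of 6 now {0, 2, 3, 5, 6, 7}
Step 16: find(0) -> no change; set of 0 is {0, 2, 3, 5, 6, 7}
Step 17: union(6, 2) -> already same set; set of 6 now {0, 2, 3, 5, 6, 7}
Step 18: find(6) -> no change; set of 6 is {0, 2, 3, 5, 6, 7}
Step 19: union(8, 2) -> merged; set of 8 now {0, 2, 3, 5, 6, 7, 8}
Step 20: find(2) -> no change; set of 2 is {0, 2, 3, 5, 6, 7, 8}
Step 21: find(6) -> no change; set of 6 is {0, 2, 3, 5, 6, 7, 8}
Step 22: union(3, 4) -> merged; set of 3 now {0, 2, 3, 4, 5, 6, 7, 8}
Set of 2: {0, 2, 3, 4, 5, 6, 7, 8}; 1 is not a member.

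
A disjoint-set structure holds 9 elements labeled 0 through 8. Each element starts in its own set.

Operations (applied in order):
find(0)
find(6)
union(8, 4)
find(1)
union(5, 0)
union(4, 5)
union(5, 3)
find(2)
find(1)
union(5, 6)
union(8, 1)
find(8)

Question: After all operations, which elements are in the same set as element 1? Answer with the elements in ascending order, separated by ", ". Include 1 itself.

Step 1: find(0) -> no change; set of 0 is {0}
Step 2: find(6) -> no change; set of 6 is {6}
Step 3: union(8, 4) -> merged; set of 8 now {4, 8}
Step 4: find(1) -> no change; set of 1 is {1}
Step 5: union(5, 0) -> merged; set of 5 now {0, 5}
Step 6: union(4, 5) -> merged; set of 4 now {0, 4, 5, 8}
Step 7: union(5, 3) -> merged; set of 5 now {0, 3, 4, 5, 8}
Step 8: find(2) -> no change; set of 2 is {2}
Step 9: find(1) -> no change; set of 1 is {1}
Step 10: union(5, 6) -> merged; set of 5 now {0, 3, 4, 5, 6, 8}
Step 11: union(8, 1) -> merged; set of 8 now {0, 1, 3, 4, 5, 6, 8}
Step 12: find(8) -> no change; set of 8 is {0, 1, 3, 4, 5, 6, 8}
Component of 1: {0, 1, 3, 4, 5, 6, 8}

Answer: 0, 1, 3, 4, 5, 6, 8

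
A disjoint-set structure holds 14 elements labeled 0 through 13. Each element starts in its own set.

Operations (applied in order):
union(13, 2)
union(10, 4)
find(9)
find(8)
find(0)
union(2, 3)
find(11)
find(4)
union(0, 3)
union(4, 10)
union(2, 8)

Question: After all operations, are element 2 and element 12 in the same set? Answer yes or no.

Answer: no

Derivation:
Step 1: union(13, 2) -> merged; set of 13 now {2, 13}
Step 2: union(10, 4) -> merged; set of 10 now {4, 10}
Step 3: find(9) -> no change; set of 9 is {9}
Step 4: find(8) -> no change; set of 8 is {8}
Step 5: find(0) -> no change; set of 0 is {0}
Step 6: union(2, 3) -> merged; set of 2 now {2, 3, 13}
Step 7: find(11) -> no change; set of 11 is {11}
Step 8: find(4) -> no change; set of 4 is {4, 10}
Step 9: union(0, 3) -> merged; set of 0 now {0, 2, 3, 13}
Step 10: union(4, 10) -> already same set; set of 4 now {4, 10}
Step 11: union(2, 8) -> merged; set of 2 now {0, 2, 3, 8, 13}
Set of 2: {0, 2, 3, 8, 13}; 12 is not a member.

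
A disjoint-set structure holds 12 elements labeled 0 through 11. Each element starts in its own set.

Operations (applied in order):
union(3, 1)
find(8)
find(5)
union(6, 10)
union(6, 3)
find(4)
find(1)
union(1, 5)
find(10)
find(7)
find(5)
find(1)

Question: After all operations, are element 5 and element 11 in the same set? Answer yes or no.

Answer: no

Derivation:
Step 1: union(3, 1) -> merged; set of 3 now {1, 3}
Step 2: find(8) -> no change; set of 8 is {8}
Step 3: find(5) -> no change; set of 5 is {5}
Step 4: union(6, 10) -> merged; set of 6 now {6, 10}
Step 5: union(6, 3) -> merged; set of 6 now {1, 3, 6, 10}
Step 6: find(4) -> no change; set of 4 is {4}
Step 7: find(1) -> no change; set of 1 is {1, 3, 6, 10}
Step 8: union(1, 5) -> merged; set of 1 now {1, 3, 5, 6, 10}
Step 9: find(10) -> no change; set of 10 is {1, 3, 5, 6, 10}
Step 10: find(7) -> no change; set of 7 is {7}
Step 11: find(5) -> no change; set of 5 is {1, 3, 5, 6, 10}
Step 12: find(1) -> no change; set of 1 is {1, 3, 5, 6, 10}
Set of 5: {1, 3, 5, 6, 10}; 11 is not a member.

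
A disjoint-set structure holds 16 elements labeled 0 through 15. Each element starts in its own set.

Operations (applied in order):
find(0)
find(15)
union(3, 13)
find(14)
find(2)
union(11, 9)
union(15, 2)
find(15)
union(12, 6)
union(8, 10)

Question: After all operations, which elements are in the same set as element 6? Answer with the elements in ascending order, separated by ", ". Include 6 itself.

Step 1: find(0) -> no change; set of 0 is {0}
Step 2: find(15) -> no change; set of 15 is {15}
Step 3: union(3, 13) -> merged; set of 3 now {3, 13}
Step 4: find(14) -> no change; set of 14 is {14}
Step 5: find(2) -> no change; set of 2 is {2}
Step 6: union(11, 9) -> merged; set of 11 now {9, 11}
Step 7: union(15, 2) -> merged; set of 15 now {2, 15}
Step 8: find(15) -> no change; set of 15 is {2, 15}
Step 9: union(12, 6) -> merged; set of 12 now {6, 12}
Step 10: union(8, 10) -> merged; set of 8 now {8, 10}
Component of 6: {6, 12}

Answer: 6, 12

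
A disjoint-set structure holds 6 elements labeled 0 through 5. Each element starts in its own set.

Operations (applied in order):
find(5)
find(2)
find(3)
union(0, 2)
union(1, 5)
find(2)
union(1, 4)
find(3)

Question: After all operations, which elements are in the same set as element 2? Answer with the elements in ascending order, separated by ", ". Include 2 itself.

Answer: 0, 2

Derivation:
Step 1: find(5) -> no change; set of 5 is {5}
Step 2: find(2) -> no change; set of 2 is {2}
Step 3: find(3) -> no change; set of 3 is {3}
Step 4: union(0, 2) -> merged; set of 0 now {0, 2}
Step 5: union(1, 5) -> merged; set of 1 now {1, 5}
Step 6: find(2) -> no change; set of 2 is {0, 2}
Step 7: union(1, 4) -> merged; set of 1 now {1, 4, 5}
Step 8: find(3) -> no change; set of 3 is {3}
Component of 2: {0, 2}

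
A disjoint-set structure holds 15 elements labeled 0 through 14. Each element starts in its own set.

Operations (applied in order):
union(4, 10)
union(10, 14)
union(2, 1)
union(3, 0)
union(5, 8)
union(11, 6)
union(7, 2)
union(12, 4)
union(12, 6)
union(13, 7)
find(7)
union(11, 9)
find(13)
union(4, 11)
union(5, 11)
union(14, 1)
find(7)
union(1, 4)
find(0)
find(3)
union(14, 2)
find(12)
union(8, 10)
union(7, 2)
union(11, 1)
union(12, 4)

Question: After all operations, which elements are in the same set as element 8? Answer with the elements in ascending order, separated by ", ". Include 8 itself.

Answer: 1, 2, 4, 5, 6, 7, 8, 9, 10, 11, 12, 13, 14

Derivation:
Step 1: union(4, 10) -> merged; set of 4 now {4, 10}
Step 2: union(10, 14) -> merged; set of 10 now {4, 10, 14}
Step 3: union(2, 1) -> merged; set of 2 now {1, 2}
Step 4: union(3, 0) -> merged; set of 3 now {0, 3}
Step 5: union(5, 8) -> merged; set of 5 now {5, 8}
Step 6: union(11, 6) -> merged; set of 11 now {6, 11}
Step 7: union(7, 2) -> merged; set of 7 now {1, 2, 7}
Step 8: union(12, 4) -> merged; set of 12 now {4, 10, 12, 14}
Step 9: union(12, 6) -> merged; set of 12 now {4, 6, 10, 11, 12, 14}
Step 10: union(13, 7) -> merged; set of 13 now {1, 2, 7, 13}
Step 11: find(7) -> no change; set of 7 is {1, 2, 7, 13}
Step 12: union(11, 9) -> merged; set of 11 now {4, 6, 9, 10, 11, 12, 14}
Step 13: find(13) -> no change; set of 13 is {1, 2, 7, 13}
Step 14: union(4, 11) -> already same set; set of 4 now {4, 6, 9, 10, 11, 12, 14}
Step 15: union(5, 11) -> merged; set of 5 now {4, 5, 6, 8, 9, 10, 11, 12, 14}
Step 16: union(14, 1) -> merged; set of 14 now {1, 2, 4, 5, 6, 7, 8, 9, 10, 11, 12, 13, 14}
Step 17: find(7) -> no change; set of 7 is {1, 2, 4, 5, 6, 7, 8, 9, 10, 11, 12, 13, 14}
Step 18: union(1, 4) -> already same set; set of 1 now {1, 2, 4, 5, 6, 7, 8, 9, 10, 11, 12, 13, 14}
Step 19: find(0) -> no change; set of 0 is {0, 3}
Step 20: find(3) -> no change; set of 3 is {0, 3}
Step 21: union(14, 2) -> already same set; set of 14 now {1, 2, 4, 5, 6, 7, 8, 9, 10, 11, 12, 13, 14}
Step 22: find(12) -> no change; set of 12 is {1, 2, 4, 5, 6, 7, 8, 9, 10, 11, 12, 13, 14}
Step 23: union(8, 10) -> already same set; set of 8 now {1, 2, 4, 5, 6, 7, 8, 9, 10, 11, 12, 13, 14}
Step 24: union(7, 2) -> already same set; set of 7 now {1, 2, 4, 5, 6, 7, 8, 9, 10, 11, 12, 13, 14}
Step 25: union(11, 1) -> already same set; set of 11 now {1, 2, 4, 5, 6, 7, 8, 9, 10, 11, 12, 13, 14}
Step 26: union(12, 4) -> already same set; set of 12 now {1, 2, 4, 5, 6, 7, 8, 9, 10, 11, 12, 13, 14}
Component of 8: {1, 2, 4, 5, 6, 7, 8, 9, 10, 11, 12, 13, 14}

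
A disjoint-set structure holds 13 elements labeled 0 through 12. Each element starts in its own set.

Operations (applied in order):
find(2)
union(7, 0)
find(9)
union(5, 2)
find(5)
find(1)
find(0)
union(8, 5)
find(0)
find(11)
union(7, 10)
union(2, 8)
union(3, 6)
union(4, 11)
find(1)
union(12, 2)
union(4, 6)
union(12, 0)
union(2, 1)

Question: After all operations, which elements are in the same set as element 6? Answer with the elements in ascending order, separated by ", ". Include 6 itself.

Answer: 3, 4, 6, 11

Derivation:
Step 1: find(2) -> no change; set of 2 is {2}
Step 2: union(7, 0) -> merged; set of 7 now {0, 7}
Step 3: find(9) -> no change; set of 9 is {9}
Step 4: union(5, 2) -> merged; set of 5 now {2, 5}
Step 5: find(5) -> no change; set of 5 is {2, 5}
Step 6: find(1) -> no change; set of 1 is {1}
Step 7: find(0) -> no change; set of 0 is {0, 7}
Step 8: union(8, 5) -> merged; set of 8 now {2, 5, 8}
Step 9: find(0) -> no change; set of 0 is {0, 7}
Step 10: find(11) -> no change; set of 11 is {11}
Step 11: union(7, 10) -> merged; set of 7 now {0, 7, 10}
Step 12: union(2, 8) -> already same set; set of 2 now {2, 5, 8}
Step 13: union(3, 6) -> merged; set of 3 now {3, 6}
Step 14: union(4, 11) -> merged; set of 4 now {4, 11}
Step 15: find(1) -> no change; set of 1 is {1}
Step 16: union(12, 2) -> merged; set of 12 now {2, 5, 8, 12}
Step 17: union(4, 6) -> merged; set of 4 now {3, 4, 6, 11}
Step 18: union(12, 0) -> merged; set of 12 now {0, 2, 5, 7, 8, 10, 12}
Step 19: union(2, 1) -> merged; set of 2 now {0, 1, 2, 5, 7, 8, 10, 12}
Component of 6: {3, 4, 6, 11}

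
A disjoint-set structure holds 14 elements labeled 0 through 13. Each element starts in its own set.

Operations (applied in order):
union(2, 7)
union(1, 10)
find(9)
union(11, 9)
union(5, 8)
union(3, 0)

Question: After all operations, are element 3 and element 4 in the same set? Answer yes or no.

Answer: no

Derivation:
Step 1: union(2, 7) -> merged; set of 2 now {2, 7}
Step 2: union(1, 10) -> merged; set of 1 now {1, 10}
Step 3: find(9) -> no change; set of 9 is {9}
Step 4: union(11, 9) -> merged; set of 11 now {9, 11}
Step 5: union(5, 8) -> merged; set of 5 now {5, 8}
Step 6: union(3, 0) -> merged; set of 3 now {0, 3}
Set of 3: {0, 3}; 4 is not a member.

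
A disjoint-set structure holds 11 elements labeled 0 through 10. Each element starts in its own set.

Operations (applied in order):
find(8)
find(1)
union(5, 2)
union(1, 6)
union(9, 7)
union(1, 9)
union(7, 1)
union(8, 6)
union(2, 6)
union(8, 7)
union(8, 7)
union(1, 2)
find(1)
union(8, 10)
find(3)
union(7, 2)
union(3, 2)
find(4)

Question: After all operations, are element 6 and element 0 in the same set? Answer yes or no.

Answer: no

Derivation:
Step 1: find(8) -> no change; set of 8 is {8}
Step 2: find(1) -> no change; set of 1 is {1}
Step 3: union(5, 2) -> merged; set of 5 now {2, 5}
Step 4: union(1, 6) -> merged; set of 1 now {1, 6}
Step 5: union(9, 7) -> merged; set of 9 now {7, 9}
Step 6: union(1, 9) -> merged; set of 1 now {1, 6, 7, 9}
Step 7: union(7, 1) -> already same set; set of 7 now {1, 6, 7, 9}
Step 8: union(8, 6) -> merged; set of 8 now {1, 6, 7, 8, 9}
Step 9: union(2, 6) -> merged; set of 2 now {1, 2, 5, 6, 7, 8, 9}
Step 10: union(8, 7) -> already same set; set of 8 now {1, 2, 5, 6, 7, 8, 9}
Step 11: union(8, 7) -> already same set; set of 8 now {1, 2, 5, 6, 7, 8, 9}
Step 12: union(1, 2) -> already same set; set of 1 now {1, 2, 5, 6, 7, 8, 9}
Step 13: find(1) -> no change; set of 1 is {1, 2, 5, 6, 7, 8, 9}
Step 14: union(8, 10) -> merged; set of 8 now {1, 2, 5, 6, 7, 8, 9, 10}
Step 15: find(3) -> no change; set of 3 is {3}
Step 16: union(7, 2) -> already same set; set of 7 now {1, 2, 5, 6, 7, 8, 9, 10}
Step 17: union(3, 2) -> merged; set of 3 now {1, 2, 3, 5, 6, 7, 8, 9, 10}
Step 18: find(4) -> no change; set of 4 is {4}
Set of 6: {1, 2, 3, 5, 6, 7, 8, 9, 10}; 0 is not a member.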